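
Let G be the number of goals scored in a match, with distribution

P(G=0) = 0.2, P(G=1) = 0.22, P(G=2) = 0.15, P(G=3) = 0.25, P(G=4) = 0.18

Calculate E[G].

1.99

E[G] = Σ g·P(G=g)
 = 0·0.2 + 1·0.22 + 2·0.15 + 3·0.25 + 4·0.18
 = 0 + 0.22 + 0.3 + 0.75 + 0.72
 = 1.99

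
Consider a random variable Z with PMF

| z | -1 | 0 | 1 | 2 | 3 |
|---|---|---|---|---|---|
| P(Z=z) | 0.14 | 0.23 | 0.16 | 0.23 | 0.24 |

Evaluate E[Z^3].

E[Z^3] = Σ z^3·P(Z=z)
 = (-1)·0.14 + 0·0.23 + 1·0.16 + 8·0.23 + 27·0.24
 = (-0.14) + 0 + 0.16 + 1.84 + 6.48
 = 8.34

8.34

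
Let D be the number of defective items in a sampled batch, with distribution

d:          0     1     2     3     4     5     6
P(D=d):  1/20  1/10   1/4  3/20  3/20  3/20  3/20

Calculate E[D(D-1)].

E[D(D-1)] = Σ d(d-1)·P(D=d)
 = 0·1/20 + 0·1/10 + 2·1/4 + 6·3/20 + 12·3/20 + 20·3/20 + 30·3/20
 = 0 + 0 + 1/2 + 9/10 + 9/5 + 3 + 9/2
 = 107/10

10.7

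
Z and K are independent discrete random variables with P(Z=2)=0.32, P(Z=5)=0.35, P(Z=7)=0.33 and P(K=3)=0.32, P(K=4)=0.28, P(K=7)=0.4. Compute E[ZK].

22.936

E[ZK] = Σ_z Σ_k zk · P(Z=z)P(K=k)
 = 6·0.1024 + 8·0.0896 + 14·0.128 + 15·0.112 + 20·0.098 + 35·0.14 + 21·0.1056 + 28·0.0924 + 49·0.132
 = 0.6144 + 0.7168 + 1.792 + 1.68 + 1.96 + 4.9 + 2.2176 + 2.5872 + 6.468
 = 22.936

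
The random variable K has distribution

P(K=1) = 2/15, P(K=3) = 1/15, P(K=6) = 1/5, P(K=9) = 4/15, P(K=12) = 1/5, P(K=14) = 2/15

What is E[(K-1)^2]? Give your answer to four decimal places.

E[(K-1)^2] = Σ (k-1)^2·P(K=k)
 = 0·2/15 + 4·1/15 + 25·1/5 + 64·4/15 + 121·1/5 + 169·2/15
 = 0 + 4/15 + 5 + 256/15 + 121/5 + 338/15
 = 1036/15

69.0667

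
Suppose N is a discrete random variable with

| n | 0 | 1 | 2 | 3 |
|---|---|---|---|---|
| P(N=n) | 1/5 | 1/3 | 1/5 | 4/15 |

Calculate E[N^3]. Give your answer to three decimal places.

9.133

E[N^3] = Σ n^3·P(N=n)
 = 0·1/5 + 1·1/3 + 8·1/5 + 27·4/15
 = 0 + 1/3 + 8/5 + 36/5
 = 137/15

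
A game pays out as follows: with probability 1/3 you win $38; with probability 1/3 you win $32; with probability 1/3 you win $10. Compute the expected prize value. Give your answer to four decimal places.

26.6667

E[payout] = 38·1/3 + 32·1/3 + 10·1/3
 = 38/3 + 32/3 + 10/3
 = 80/3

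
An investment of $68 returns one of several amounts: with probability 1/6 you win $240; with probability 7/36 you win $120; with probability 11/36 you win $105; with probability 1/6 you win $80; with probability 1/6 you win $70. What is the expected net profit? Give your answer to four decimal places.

E[payout] = 240·1/6 + 120·7/36 + 105·11/36 + 80·1/6 + 70·1/6
 = 40 + 70/3 + 385/12 + 40/3 + 35/3
 = 1445/12
Net = 1445/12 - 68 = 629/12

52.4167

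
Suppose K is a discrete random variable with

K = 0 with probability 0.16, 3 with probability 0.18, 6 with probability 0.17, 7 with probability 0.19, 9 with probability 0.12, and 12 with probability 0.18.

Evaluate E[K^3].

E[K^3] = Σ k^3·P(K=k)
 = 0·0.16 + 27·0.18 + 216·0.17 + 343·0.19 + 729·0.12 + 1728·0.18
 = 0 + 4.86 + 36.72 + 65.17 + 87.48 + 311.04
 = 505.27

505.27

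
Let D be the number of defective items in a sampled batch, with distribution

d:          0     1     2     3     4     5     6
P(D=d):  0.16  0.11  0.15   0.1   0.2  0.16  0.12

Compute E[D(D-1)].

10.1

E[D(D-1)] = Σ d(d-1)·P(D=d)
 = 0·0.16 + 0·0.11 + 2·0.15 + 6·0.1 + 12·0.2 + 20·0.16 + 30·0.12
 = 0 + 0 + 0.3 + 0.6 + 2.4 + 3.2 + 3.6
 = 10.1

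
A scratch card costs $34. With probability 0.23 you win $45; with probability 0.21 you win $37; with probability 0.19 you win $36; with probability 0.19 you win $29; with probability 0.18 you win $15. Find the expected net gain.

E[payout] = 45·0.23 + 37·0.21 + 36·0.19 + 29·0.19 + 15·0.18
 = 10.35 + 7.77 + 6.84 + 5.51 + 2.7
 = 33.17
Net = 33.17 - 34 = -0.83

-0.83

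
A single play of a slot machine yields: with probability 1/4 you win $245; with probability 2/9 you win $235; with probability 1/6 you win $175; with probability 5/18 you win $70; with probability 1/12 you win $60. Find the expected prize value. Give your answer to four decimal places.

167.0833

E[payout] = 245·1/4 + 235·2/9 + 175·1/6 + 70·5/18 + 60·1/12
 = 245/4 + 470/9 + 175/6 + 175/9 + 5
 = 2005/12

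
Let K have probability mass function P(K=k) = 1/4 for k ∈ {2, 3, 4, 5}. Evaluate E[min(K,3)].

E[min(K,3)] = Σ min(k,3)·P(K=k)
 = 2·1/4 + 3·1/4 + 3·1/4 + 3·1/4
 = 1/2 + 3/4 + 3/4 + 3/4
 = 11/4

2.75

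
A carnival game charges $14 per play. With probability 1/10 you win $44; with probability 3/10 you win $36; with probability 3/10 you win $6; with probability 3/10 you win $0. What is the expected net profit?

E[payout] = 44·1/10 + 36·3/10 + 6·3/10 + 0·3/10
 = 22/5 + 54/5 + 9/5 + 0
 = 17
Net = 17 - 14 = 3

3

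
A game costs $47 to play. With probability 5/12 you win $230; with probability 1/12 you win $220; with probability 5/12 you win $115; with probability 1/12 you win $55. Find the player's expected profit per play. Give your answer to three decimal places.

E[payout] = 230·5/12 + 220·1/12 + 115·5/12 + 55·1/12
 = 575/6 + 55/3 + 575/12 + 55/12
 = 500/3
Net = 500/3 - 47 = 359/3

119.667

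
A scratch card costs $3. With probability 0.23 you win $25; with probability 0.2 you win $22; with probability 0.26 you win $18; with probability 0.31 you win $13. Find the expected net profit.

15.86

E[payout] = 25·0.23 + 22·0.2 + 18·0.26 + 13·0.31
 = 5.75 + 4.4 + 4.68 + 4.03
 = 18.86
Net = 18.86 - 3 = 15.86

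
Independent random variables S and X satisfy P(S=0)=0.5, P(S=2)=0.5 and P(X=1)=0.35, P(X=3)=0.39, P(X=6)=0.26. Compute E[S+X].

4.08

E[S+X] = Σ_s Σ_x (s+x) · P(S=s)P(X=x)
 = 1·0.175 + 3·0.195 + 6·0.13 + 3·0.175 + 5·0.195 + 8·0.13
 = 0.175 + 0.585 + 0.78 + 0.525 + 0.975 + 1.04
 = 4.08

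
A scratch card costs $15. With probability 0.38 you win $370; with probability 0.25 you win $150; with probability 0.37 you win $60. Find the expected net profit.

185.3

E[payout] = 370·0.38 + 150·0.25 + 60·0.37
 = 140.6 + 37.5 + 22.2
 = 200.3
Net = 200.3 - 15 = 185.3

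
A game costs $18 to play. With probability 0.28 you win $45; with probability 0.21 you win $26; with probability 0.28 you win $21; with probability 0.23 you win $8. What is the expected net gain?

7.78

E[payout] = 45·0.28 + 26·0.21 + 21·0.28 + 8·0.23
 = 12.6 + 5.46 + 5.88 + 1.84
 = 25.78
Net = 25.78 - 18 = 7.78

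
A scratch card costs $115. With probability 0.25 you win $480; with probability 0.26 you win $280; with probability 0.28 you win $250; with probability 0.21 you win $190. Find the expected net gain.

E[payout] = 480·0.25 + 280·0.26 + 250·0.28 + 190·0.21
 = 120 + 72.8 + 70 + 39.9
 = 302.7
Net = 302.7 - 115 = 187.7

187.7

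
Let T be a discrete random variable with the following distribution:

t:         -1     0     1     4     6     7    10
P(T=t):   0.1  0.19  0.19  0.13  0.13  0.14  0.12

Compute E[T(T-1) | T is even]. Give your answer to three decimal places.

28.526

P(T is even) = 0.19 + 0.13 + 0.13 + 0.12 = 0.57.
E[T(T-1) | T is even] = [0·0.19 + 12·0.13 + 30·0.13 + 90·0.12] / 0.57
 = 16.26 / 0.57
 = 542/19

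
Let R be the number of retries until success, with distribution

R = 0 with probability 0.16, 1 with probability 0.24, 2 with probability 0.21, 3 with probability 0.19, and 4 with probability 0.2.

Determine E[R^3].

19.85

E[R^3] = Σ r^3·P(R=r)
 = 0·0.16 + 1·0.24 + 8·0.21 + 27·0.19 + 64·0.2
 = 0 + 0.24 + 1.68 + 5.13 + 12.8
 = 19.85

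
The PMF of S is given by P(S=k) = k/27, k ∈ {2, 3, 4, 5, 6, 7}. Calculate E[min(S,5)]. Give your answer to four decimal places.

E[min(S,5)] = Σ min(s,5)·P(S=s)
 = 2·2/27 + 3·1/9 + 4·4/27 + 5·5/27 + 5·2/9 + 5·7/27
 = 4/27 + 1/3 + 16/27 + 25/27 + 10/9 + 35/27
 = 119/27

4.4074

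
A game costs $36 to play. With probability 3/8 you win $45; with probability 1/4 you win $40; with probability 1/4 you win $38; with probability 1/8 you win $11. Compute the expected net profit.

E[payout] = 45·3/8 + 40·1/4 + 38·1/4 + 11·1/8
 = 135/8 + 10 + 19/2 + 11/8
 = 151/4
Net = 151/4 - 36 = 7/4

1.75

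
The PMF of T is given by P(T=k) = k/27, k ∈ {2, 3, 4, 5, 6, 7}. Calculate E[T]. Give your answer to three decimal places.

5.148

E[T] = Σ t·P(T=t)
 = 2·2/27 + 3·1/9 + 4·4/27 + 5·5/27 + 6·2/9 + 7·7/27
 = 4/27 + 1/3 + 16/27 + 25/27 + 4/3 + 49/27
 = 139/27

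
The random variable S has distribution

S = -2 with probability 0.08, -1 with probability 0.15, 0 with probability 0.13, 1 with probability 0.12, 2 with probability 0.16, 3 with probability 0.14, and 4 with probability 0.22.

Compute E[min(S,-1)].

E[min(S,-1)] = Σ min(s,-1)·P(S=s)
 = (-2)·0.08 + (-1)·0.15 + (-1)·0.13 + (-1)·0.12 + (-1)·0.16 + (-1)·0.14 + (-1)·0.22
 = (-0.16) + (-0.15) + (-0.13) + (-0.12) + (-0.16) + (-0.14) + (-0.22)
 = -1.08

-1.08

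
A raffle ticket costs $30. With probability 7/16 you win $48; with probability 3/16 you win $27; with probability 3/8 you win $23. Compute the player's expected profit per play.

4.6875

E[payout] = 48·7/16 + 27·3/16 + 23·3/8
 = 21 + 81/16 + 69/8
 = 555/16
Net = 555/16 - 30 = 75/16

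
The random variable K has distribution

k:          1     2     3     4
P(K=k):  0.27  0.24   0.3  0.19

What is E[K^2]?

E[K^2] = Σ k^2·P(K=k)
 = 1·0.27 + 4·0.24 + 9·0.3 + 16·0.19
 = 0.27 + 0.96 + 2.7 + 3.04
 = 6.97

6.97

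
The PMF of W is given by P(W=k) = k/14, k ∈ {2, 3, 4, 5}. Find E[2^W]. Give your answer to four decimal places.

18.2857

E[2^W] = Σ 2^w·P(W=w)
 = 4·1/7 + 8·3/14 + 16·2/7 + 32·5/14
 = 4/7 + 12/7 + 32/7 + 80/7
 = 128/7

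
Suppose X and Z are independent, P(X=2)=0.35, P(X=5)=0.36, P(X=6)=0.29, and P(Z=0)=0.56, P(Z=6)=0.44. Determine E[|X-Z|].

E[|X-Z|] = Σ_x Σ_z |x-z| · P(X=x)P(Z=z)
 = 2·0.196 + 4·0.154 + 5·0.2016 + 1·0.1584 + 6·0.1624 + 0·0.1276
 = 0.392 + 0.616 + 1.008 + 0.1584 + 0.9744 + 0
 = 3.1488

3.1488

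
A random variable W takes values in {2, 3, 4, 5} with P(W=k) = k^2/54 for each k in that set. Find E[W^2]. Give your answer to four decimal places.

E[W^2] = Σ w^2·P(W=w)
 = 4·2/27 + 9·1/6 + 16·8/27 + 25·25/54
 = 8/27 + 3/2 + 128/27 + 625/54
 = 163/9

18.1111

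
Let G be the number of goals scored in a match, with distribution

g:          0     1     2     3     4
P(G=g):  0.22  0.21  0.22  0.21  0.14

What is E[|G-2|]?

1.14

E[|G-2|] = Σ |g-2|·P(G=g)
 = 2·0.22 + 1·0.21 + 0·0.22 + 1·0.21 + 2·0.14
 = 0.44 + 0.21 + 0 + 0.21 + 0.28
 = 1.14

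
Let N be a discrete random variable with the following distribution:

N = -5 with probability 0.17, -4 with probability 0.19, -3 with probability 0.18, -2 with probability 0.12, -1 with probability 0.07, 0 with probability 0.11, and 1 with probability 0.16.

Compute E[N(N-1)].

11.92

E[N(N-1)] = Σ n(n-1)·P(N=n)
 = 30·0.17 + 20·0.19 + 12·0.18 + 6·0.12 + 2·0.07 + 0·0.11 + 0·0.16
 = 5.1 + 3.8 + 2.16 + 0.72 + 0.14 + 0 + 0
 = 11.92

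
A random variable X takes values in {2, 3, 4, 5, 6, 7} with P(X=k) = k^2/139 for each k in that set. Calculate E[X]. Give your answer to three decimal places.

5.633

E[X] = Σ x·P(X=x)
 = 2·4/139 + 3·9/139 + 4·16/139 + 5·25/139 + 6·36/139 + 7·49/139
 = 8/139 + 27/139 + 64/139 + 125/139 + 216/139 + 343/139
 = 783/139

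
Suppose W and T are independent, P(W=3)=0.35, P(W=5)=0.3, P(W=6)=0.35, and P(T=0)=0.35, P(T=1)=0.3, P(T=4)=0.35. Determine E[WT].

E[WT] = Σ_w Σ_t wt · P(W=w)P(T=t)
 = 0·0.1225 + 3·0.105 + 12·0.1225 + 0·0.105 + 5·0.09 + 20·0.105 + 0·0.1225 + 6·0.105 + 24·0.1225
 = 0 + 0.315 + 1.47 + 0 + 0.45 + 2.1 + 0 + 0.63 + 2.94
 = 7.905

7.905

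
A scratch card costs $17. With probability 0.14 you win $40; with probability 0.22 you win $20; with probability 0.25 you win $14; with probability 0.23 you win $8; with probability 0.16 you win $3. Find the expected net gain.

-1.18

E[payout] = 40·0.14 + 20·0.22 + 14·0.25 + 8·0.23 + 3·0.16
 = 5.6 + 4.4 + 3.5 + 1.84 + 0.48
 = 15.82
Net = 15.82 - 17 = -1.18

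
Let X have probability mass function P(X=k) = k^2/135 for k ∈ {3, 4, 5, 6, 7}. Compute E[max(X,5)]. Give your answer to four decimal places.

E[max(X,5)] = Σ max(x,5)·P(X=x)
 = 5·1/15 + 5·16/135 + 5·5/27 + 6·4/15 + 7·49/135
 = 1/3 + 16/27 + 25/27 + 8/5 + 343/135
 = 809/135

5.9926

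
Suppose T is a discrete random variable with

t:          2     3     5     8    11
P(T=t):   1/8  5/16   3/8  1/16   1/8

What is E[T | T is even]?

4

P(T is even) = 1/8 + 1/16 = 3/16.
E[T | T is even] = [2·1/8 + 8·1/16] / (3/16)
 = 3/4 / (3/16)
 = 4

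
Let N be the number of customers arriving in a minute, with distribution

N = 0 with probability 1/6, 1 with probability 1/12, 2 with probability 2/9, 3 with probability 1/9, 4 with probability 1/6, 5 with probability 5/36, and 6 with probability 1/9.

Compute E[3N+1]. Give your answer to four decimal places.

E[3N+1] = Σ (3n+1)·P(N=n)
 = 1·1/6 + 4·1/12 + 7·2/9 + 10·1/9 + 13·1/6 + 16·5/36 + 19·1/9
 = 1/6 + 1/3 + 14/9 + 10/9 + 13/6 + 20/9 + 19/9
 = 29/3

9.6667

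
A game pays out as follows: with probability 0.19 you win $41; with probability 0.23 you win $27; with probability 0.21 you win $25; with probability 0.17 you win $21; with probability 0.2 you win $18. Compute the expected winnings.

E[payout] = 41·0.19 + 27·0.23 + 25·0.21 + 21·0.17 + 18·0.2
 = 7.79 + 6.21 + 5.25 + 3.57 + 3.6
 = 26.42

26.42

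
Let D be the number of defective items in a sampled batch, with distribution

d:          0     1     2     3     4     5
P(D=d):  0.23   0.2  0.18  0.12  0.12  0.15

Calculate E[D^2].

7.67

E[D^2] = Σ d^2·P(D=d)
 = 0·0.23 + 1·0.2 + 4·0.18 + 9·0.12 + 16·0.12 + 25·0.15
 = 0 + 0.2 + 0.72 + 1.08 + 1.92 + 3.75
 = 7.67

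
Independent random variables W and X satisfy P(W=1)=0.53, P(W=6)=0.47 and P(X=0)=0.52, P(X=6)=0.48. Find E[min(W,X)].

E[min(W,X)] = Σ_w Σ_x min(w,x) · P(W=w)P(X=x)
 = 0·0.2756 + 1·0.2544 + 0·0.2444 + 6·0.2256
 = 0 + 0.2544 + 0 + 1.3536
 = 1.608

1.608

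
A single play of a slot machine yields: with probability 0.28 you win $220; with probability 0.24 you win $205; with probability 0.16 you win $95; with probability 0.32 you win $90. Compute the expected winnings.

E[payout] = 220·0.28 + 205·0.24 + 95·0.16 + 90·0.32
 = 61.6 + 49.2 + 15.2 + 28.8
 = 154.8

154.8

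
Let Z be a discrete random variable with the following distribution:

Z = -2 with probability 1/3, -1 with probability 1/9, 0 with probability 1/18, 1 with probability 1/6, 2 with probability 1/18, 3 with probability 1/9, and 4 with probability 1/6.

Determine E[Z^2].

5.5

E[Z^2] = Σ z^2·P(Z=z)
 = 4·1/3 + 1·1/9 + 0·1/18 + 1·1/6 + 4·1/18 + 9·1/9 + 16·1/6
 = 4/3 + 1/9 + 0 + 1/6 + 2/9 + 1 + 8/3
 = 11/2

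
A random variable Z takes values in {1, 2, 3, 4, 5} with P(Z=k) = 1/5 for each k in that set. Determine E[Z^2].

E[Z^2] = Σ z^2·P(Z=z)
 = 1·1/5 + 4·1/5 + 9·1/5 + 16·1/5 + 25·1/5
 = 1/5 + 4/5 + 9/5 + 16/5 + 5
 = 11

11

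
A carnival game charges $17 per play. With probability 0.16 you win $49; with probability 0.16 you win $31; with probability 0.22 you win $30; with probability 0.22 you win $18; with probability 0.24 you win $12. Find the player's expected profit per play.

9.24

E[payout] = 49·0.16 + 31·0.16 + 30·0.22 + 18·0.22 + 12·0.24
 = 7.84 + 4.96 + 6.6 + 3.96 + 2.88
 = 26.24
Net = 26.24 - 17 = 9.24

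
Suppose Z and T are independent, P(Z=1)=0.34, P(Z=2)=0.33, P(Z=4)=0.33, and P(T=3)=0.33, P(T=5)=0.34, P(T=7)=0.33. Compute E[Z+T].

7.32

E[Z+T] = Σ_z Σ_t (z+t) · P(Z=z)P(T=t)
 = 4·0.1122 + 6·0.1156 + 8·0.1122 + 5·0.1089 + 7·0.1122 + 9·0.1089 + 7·0.1089 + 9·0.1122 + 11·0.1089
 = 0.4488 + 0.6936 + 0.8976 + 0.5445 + 0.7854 + 0.9801 + 0.7623 + 1.0098 + 1.1979
 = 7.32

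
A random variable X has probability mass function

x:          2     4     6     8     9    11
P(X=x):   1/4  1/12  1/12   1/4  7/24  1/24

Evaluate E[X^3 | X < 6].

P(X < 6) = 1/4 + 1/12 = 1/3.
E[X^3 | X < 6] = [8·1/4 + 64·1/12] / (1/3)
 = 22/3 / (1/3)
 = 22

22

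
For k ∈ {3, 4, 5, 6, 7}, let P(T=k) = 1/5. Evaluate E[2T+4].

14

E[2T+4] = Σ (2t+4)·P(T=t)
 = 10·1/5 + 12·1/5 + 14·1/5 + 16·1/5 + 18·1/5
 = 2 + 12/5 + 14/5 + 16/5 + 18/5
 = 14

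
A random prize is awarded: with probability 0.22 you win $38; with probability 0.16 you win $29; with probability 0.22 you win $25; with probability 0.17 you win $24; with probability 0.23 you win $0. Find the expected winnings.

E[payout] = 38·0.22 + 29·0.16 + 25·0.22 + 24·0.17 + 0·0.23
 = 8.36 + 4.64 + 5.5 + 4.08 + 0
 = 22.58

22.58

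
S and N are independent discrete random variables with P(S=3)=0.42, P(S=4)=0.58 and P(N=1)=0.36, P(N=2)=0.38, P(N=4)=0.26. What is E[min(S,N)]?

E[min(S,N)] = Σ_s Σ_n min(s,n) · P(S=s)P(N=n)
 = 1·0.1512 + 2·0.1596 + 3·0.1092 + 1·0.2088 + 2·0.2204 + 4·0.1508
 = 0.1512 + 0.3192 + 0.3276 + 0.2088 + 0.4408 + 0.6032
 = 2.0508

2.0508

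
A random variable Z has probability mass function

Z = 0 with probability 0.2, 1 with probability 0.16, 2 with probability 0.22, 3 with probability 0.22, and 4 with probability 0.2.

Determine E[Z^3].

E[Z^3] = Σ z^3·P(Z=z)
 = 0·0.2 + 1·0.16 + 8·0.22 + 27·0.22 + 64·0.2
 = 0 + 0.16 + 1.76 + 5.94 + 12.8
 = 20.66

20.66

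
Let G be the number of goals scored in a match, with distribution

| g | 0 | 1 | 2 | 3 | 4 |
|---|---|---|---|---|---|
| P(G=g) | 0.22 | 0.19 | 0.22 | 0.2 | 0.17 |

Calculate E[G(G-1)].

3.68

E[G(G-1)] = Σ g(g-1)·P(G=g)
 = 0·0.22 + 0·0.19 + 2·0.22 + 6·0.2 + 12·0.17
 = 0 + 0 + 0.44 + 1.2 + 2.04
 = 3.68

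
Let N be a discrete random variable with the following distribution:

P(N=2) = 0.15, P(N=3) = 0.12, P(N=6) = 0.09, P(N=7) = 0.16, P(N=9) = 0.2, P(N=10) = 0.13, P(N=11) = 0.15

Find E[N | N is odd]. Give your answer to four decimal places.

7.8254

P(N is odd) = 0.12 + 0.16 + 0.2 + 0.15 = 0.63.
E[N | N is odd] = [3·0.12 + 7·0.16 + 9·0.2 + 11·0.15] / 0.63
 = 4.93 / 0.63
 = 493/63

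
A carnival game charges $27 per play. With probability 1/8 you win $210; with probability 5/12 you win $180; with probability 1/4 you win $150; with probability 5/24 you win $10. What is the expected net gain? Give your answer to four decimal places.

E[payout] = 210·1/8 + 180·5/12 + 150·1/4 + 10·5/24
 = 105/4 + 75 + 75/2 + 25/12
 = 845/6
Net = 845/6 - 27 = 683/6

113.8333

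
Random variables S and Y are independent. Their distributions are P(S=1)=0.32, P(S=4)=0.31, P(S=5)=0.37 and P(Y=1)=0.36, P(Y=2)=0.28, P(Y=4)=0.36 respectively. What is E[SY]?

E[SY] = Σ_s Σ_y sy · P(S=s)P(Y=y)
 = 1·0.1152 + 2·0.0896 + 4·0.1152 + 4·0.1116 + 8·0.0868 + 16·0.1116 + 5·0.1332 + 10·0.1036 + 20·0.1332
 = 0.1152 + 0.1792 + 0.4608 + 0.4464 + 0.6944 + 1.7856 + 0.666 + 1.036 + 2.664
 = 8.0476

8.0476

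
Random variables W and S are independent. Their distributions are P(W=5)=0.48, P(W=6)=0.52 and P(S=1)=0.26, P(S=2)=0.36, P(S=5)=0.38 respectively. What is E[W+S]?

E[W+S] = Σ_w Σ_s (w+s) · P(W=w)P(S=s)
 = 6·0.1248 + 7·0.1728 + 10·0.1824 + 7·0.1352 + 8·0.1872 + 11·0.1976
 = 0.7488 + 1.2096 + 1.824 + 0.9464 + 1.4976 + 2.1736
 = 8.4

8.4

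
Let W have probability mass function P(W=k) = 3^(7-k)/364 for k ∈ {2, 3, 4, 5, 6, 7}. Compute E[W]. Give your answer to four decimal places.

2.4918

E[W] = Σ w·P(W=w)
 = 2·243/364 + 3·81/364 + 4·27/364 + 5·9/364 + 6·3/364 + 7·1/364
 = 243/182 + 243/364 + 27/91 + 45/364 + 9/182 + 1/52
 = 907/364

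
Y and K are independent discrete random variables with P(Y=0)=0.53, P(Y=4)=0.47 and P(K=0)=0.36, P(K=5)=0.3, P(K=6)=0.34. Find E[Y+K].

E[Y+K] = Σ_y Σ_k (y+k) · P(Y=y)P(K=k)
 = 0·0.1908 + 5·0.159 + 6·0.1802 + 4·0.1692 + 9·0.141 + 10·0.1598
 = 0 + 0.795 + 1.0812 + 0.6768 + 1.269 + 1.598
 = 5.42

5.42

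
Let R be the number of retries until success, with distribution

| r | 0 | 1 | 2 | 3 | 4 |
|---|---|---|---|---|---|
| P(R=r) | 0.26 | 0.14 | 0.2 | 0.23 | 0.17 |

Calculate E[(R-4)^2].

E[(R-4)^2] = Σ (r-4)^2·P(R=r)
 = 16·0.26 + 9·0.14 + 4·0.2 + 1·0.23 + 0·0.17
 = 4.16 + 1.26 + 0.8 + 0.23 + 0
 = 6.45

6.45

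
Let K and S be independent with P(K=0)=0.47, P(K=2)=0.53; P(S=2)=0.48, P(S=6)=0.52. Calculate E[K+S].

5.14

E[K+S] = Σ_k Σ_s (k+s) · P(K=k)P(S=s)
 = 2·0.2256 + 6·0.2444 + 4·0.2544 + 8·0.2756
 = 0.4512 + 1.4664 + 1.0176 + 2.2048
 = 5.14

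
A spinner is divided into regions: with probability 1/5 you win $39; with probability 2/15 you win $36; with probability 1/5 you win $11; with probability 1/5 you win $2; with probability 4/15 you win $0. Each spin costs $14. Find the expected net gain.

E[payout] = 39·1/5 + 36·2/15 + 11·1/5 + 2·1/5 + 0·4/15
 = 39/5 + 24/5 + 11/5 + 2/5 + 0
 = 76/5
Net = 76/5 - 14 = 6/5

1.2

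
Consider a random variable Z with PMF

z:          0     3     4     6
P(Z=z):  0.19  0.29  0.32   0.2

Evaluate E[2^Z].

20.43

E[2^Z] = Σ 2^z·P(Z=z)
 = 1·0.19 + 8·0.29 + 16·0.32 + 64·0.2
 = 0.19 + 2.32 + 5.12 + 12.8
 = 20.43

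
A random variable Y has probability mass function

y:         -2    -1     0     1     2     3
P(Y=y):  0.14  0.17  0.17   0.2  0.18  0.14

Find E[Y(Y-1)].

2.38

E[Y(Y-1)] = Σ y(y-1)·P(Y=y)
 = 6·0.14 + 2·0.17 + 0·0.17 + 0·0.2 + 2·0.18 + 6·0.14
 = 0.84 + 0.34 + 0 + 0 + 0.36 + 0.84
 = 2.38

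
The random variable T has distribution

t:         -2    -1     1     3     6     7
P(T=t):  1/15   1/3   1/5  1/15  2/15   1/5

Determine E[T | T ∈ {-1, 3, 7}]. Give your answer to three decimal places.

2.111

P(T ∈ {-1, 3, 7}) = 1/3 + 1/15 + 1/5 = 3/5.
E[T | T ∈ {-1, 3, 7}] = [(-1)·1/3 + 3·1/15 + 7·1/5] / (3/5)
 = 19/15 / (3/5)
 = 19/9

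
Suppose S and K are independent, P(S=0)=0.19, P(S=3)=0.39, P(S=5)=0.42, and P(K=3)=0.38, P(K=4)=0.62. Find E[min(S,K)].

E[min(S,K)] = Σ_s Σ_k min(s,k) · P(S=s)P(K=k)
 = 0·0.0722 + 0·0.1178 + 3·0.1482 + 3·0.2418 + 3·0.1596 + 4·0.2604
 = 0 + 0 + 0.4446 + 0.7254 + 0.4788 + 1.0416
 = 2.6904

2.6904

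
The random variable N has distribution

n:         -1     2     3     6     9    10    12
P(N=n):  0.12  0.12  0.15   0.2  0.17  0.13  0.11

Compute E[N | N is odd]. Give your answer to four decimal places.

P(N is odd) = 0.12 + 0.15 + 0.17 = 0.44.
E[N | N is odd] = [(-1)·0.12 + 3·0.15 + 9·0.17] / 0.44
 = 1.86 / 0.44
 = 93/22

4.2273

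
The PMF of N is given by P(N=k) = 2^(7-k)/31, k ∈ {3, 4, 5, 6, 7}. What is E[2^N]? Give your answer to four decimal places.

E[2^N] = Σ 2^n·P(N=n)
 = 8·16/31 + 16·8/31 + 32·4/31 + 64·2/31 + 128·1/31
 = 128/31 + 128/31 + 128/31 + 128/31 + 128/31
 = 640/31

20.6452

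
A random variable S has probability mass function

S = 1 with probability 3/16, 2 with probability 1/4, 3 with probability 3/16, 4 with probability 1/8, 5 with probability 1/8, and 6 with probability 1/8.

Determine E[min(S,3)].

2.375

E[min(S,3)] = Σ min(s,3)·P(S=s)
 = 1·3/16 + 2·1/4 + 3·3/16 + 3·1/8 + 3·1/8 + 3·1/8
 = 3/16 + 1/2 + 9/16 + 3/8 + 3/8 + 3/8
 = 19/8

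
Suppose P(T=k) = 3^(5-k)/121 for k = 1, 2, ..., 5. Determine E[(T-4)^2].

E[(T-4)^2] = Σ (t-4)^2·P(T=t)
 = 9·81/121 + 4·27/121 + 1·9/121 + 0·3/121 + 1·1/121
 = 729/121 + 108/121 + 9/121 + 0 + 1/121
 = 7

7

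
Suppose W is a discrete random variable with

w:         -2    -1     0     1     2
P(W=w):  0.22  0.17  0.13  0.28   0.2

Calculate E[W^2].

E[W^2] = Σ w^2·P(W=w)
 = 4·0.22 + 1·0.17 + 0·0.13 + 1·0.28 + 4·0.2
 = 0.88 + 0.17 + 0 + 0.28 + 0.8
 = 2.13

2.13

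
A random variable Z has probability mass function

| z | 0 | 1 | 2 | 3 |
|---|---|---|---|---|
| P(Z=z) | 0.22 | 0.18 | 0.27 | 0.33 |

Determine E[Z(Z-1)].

E[Z(Z-1)] = Σ z(z-1)·P(Z=z)
 = 0·0.22 + 0·0.18 + 2·0.27 + 6·0.33
 = 0 + 0 + 0.54 + 1.98
 = 2.52

2.52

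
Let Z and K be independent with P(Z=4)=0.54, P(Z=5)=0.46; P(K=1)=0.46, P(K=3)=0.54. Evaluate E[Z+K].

6.54

E[Z+K] = Σ_z Σ_k (z+k) · P(Z=z)P(K=k)
 = 5·0.2484 + 7·0.2916 + 6·0.2116 + 8·0.2484
 = 1.242 + 2.0412 + 1.2696 + 1.9872
 = 6.54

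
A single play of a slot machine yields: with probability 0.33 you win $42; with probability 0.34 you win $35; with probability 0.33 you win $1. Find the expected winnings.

E[payout] = 42·0.33 + 35·0.34 + 1·0.33
 = 13.86 + 11.9 + 0.33
 = 26.09

26.09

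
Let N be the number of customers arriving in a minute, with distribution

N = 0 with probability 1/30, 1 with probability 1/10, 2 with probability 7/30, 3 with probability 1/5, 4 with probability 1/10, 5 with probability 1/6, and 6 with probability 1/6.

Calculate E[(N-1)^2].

E[(N-1)^2] = Σ (n-1)^2·P(N=n)
 = 1·1/30 + 0·1/10 + 1·7/30 + 4·1/5 + 9·1/10 + 16·1/6 + 25·1/6
 = 1/30 + 0 + 7/30 + 4/5 + 9/10 + 8/3 + 25/6
 = 44/5

8.8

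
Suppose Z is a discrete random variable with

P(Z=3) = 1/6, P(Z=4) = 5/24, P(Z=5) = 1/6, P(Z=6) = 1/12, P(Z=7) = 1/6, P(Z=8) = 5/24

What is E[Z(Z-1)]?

28

E[Z(Z-1)] = Σ z(z-1)·P(Z=z)
 = 6·1/6 + 12·5/24 + 20·1/6 + 30·1/12 + 42·1/6 + 56·5/24
 = 1 + 5/2 + 10/3 + 5/2 + 7 + 35/3
 = 28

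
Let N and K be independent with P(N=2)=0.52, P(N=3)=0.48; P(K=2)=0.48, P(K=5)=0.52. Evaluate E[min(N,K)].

E[min(N,K)] = Σ_n Σ_k min(n,k) · P(N=n)P(K=k)
 = 2·0.2496 + 2·0.2704 + 2·0.2304 + 3·0.2496
 = 0.4992 + 0.5408 + 0.4608 + 0.7488
 = 2.2496

2.2496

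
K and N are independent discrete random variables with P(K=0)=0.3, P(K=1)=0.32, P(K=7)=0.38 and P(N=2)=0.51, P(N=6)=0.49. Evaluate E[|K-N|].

E[|K-N|] = Σ_k Σ_n |k-n| · P(K=k)P(N=n)
 = 2·0.153 + 6·0.147 + 1·0.1632 + 5·0.1568 + 5·0.1938 + 1·0.1862
 = 0.306 + 0.882 + 0.1632 + 0.784 + 0.969 + 0.1862
 = 3.2904

3.2904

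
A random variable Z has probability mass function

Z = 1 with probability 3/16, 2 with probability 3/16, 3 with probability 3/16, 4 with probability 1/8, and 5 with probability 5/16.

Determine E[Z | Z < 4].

2

P(Z < 4) = 3/16 + 3/16 + 3/16 = 9/16.
E[Z | Z < 4] = [1·3/16 + 2·3/16 + 3·3/16] / (9/16)
 = 9/8 / (9/16)
 = 2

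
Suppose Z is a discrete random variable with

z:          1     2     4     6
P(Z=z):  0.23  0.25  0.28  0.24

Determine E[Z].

3.29

E[Z] = Σ z·P(Z=z)
 = 1·0.23 + 2·0.25 + 4·0.28 + 6·0.24
 = 0.23 + 0.5 + 1.12 + 1.44
 = 3.29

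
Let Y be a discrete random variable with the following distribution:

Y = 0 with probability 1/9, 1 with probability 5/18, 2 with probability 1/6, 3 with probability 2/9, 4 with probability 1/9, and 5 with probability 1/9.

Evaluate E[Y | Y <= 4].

P(Y <= 4) = 1/9 + 5/18 + 1/6 + 2/9 + 1/9 = 8/9.
E[Y | Y <= 4] = [0·1/9 + 1·5/18 + 2·1/6 + 3·2/9 + 4·1/9] / (8/9)
 = 31/18 / (8/9)
 = 31/16

1.9375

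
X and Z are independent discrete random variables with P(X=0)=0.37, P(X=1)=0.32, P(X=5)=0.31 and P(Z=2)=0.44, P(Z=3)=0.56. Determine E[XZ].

E[XZ] = Σ_x Σ_z xz · P(X=x)P(Z=z)
 = 0·0.1628 + 0·0.2072 + 2·0.1408 + 3·0.1792 + 10·0.1364 + 15·0.1736
 = 0 + 0 + 0.2816 + 0.5376 + 1.364 + 2.604
 = 4.7872

4.7872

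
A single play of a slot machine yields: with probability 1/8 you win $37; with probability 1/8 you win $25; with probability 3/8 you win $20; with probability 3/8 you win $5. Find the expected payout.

E[payout] = 37·1/8 + 25·1/8 + 20·3/8 + 5·3/8
 = 37/8 + 25/8 + 15/2 + 15/8
 = 137/8

17.125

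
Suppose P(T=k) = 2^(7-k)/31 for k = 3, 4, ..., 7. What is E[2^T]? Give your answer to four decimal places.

E[2^T] = Σ 2^t·P(T=t)
 = 8·16/31 + 16·8/31 + 32·4/31 + 64·2/31 + 128·1/31
 = 128/31 + 128/31 + 128/31 + 128/31 + 128/31
 = 640/31

20.6452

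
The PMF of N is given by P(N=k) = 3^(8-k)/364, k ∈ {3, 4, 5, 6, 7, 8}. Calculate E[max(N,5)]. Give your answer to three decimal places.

5.049

E[max(N,5)] = Σ max(n,5)·P(N=n)
 = 5·243/364 + 5·81/364 + 5·27/364 + 6·9/364 + 7·3/364 + 8·1/364
 = 1215/364 + 405/364 + 135/364 + 27/182 + 3/52 + 2/91
 = 919/182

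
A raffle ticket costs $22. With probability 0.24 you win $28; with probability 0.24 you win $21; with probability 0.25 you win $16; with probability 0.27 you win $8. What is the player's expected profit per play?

E[payout] = 28·0.24 + 21·0.24 + 16·0.25 + 8·0.27
 = 6.72 + 5.04 + 4 + 2.16
 = 17.92
Net = 17.92 - 22 = -4.08

-4.08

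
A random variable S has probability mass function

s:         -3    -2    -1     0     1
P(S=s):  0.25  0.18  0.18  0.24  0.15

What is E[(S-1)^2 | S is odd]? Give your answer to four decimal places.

8.1379

P(S is odd) = 0.25 + 0.18 + 0.15 = 0.58.
E[(S-1)^2 | S is odd] = [16·0.25 + 4·0.18 + 0·0.15] / 0.58
 = 4.72 / 0.58
 = 236/29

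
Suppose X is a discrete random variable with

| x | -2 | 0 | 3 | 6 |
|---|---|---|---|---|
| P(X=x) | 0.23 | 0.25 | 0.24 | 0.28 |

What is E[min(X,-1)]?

E[min(X,-1)] = Σ min(x,-1)·P(X=x)
 = (-2)·0.23 + (-1)·0.25 + (-1)·0.24 + (-1)·0.28
 = (-0.46) + (-0.25) + (-0.24) + (-0.28)
 = -1.23

-1.23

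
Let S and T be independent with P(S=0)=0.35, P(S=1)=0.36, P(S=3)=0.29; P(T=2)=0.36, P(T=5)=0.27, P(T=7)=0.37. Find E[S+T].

E[S+T] = Σ_s Σ_t (s+t) · P(S=s)P(T=t)
 = 2·0.126 + 5·0.0945 + 7·0.1295 + 3·0.1296 + 6·0.0972 + 8·0.1332 + 5·0.1044 + 8·0.0783 + 10·0.1073
 = 0.252 + 0.4725 + 0.9065 + 0.3888 + 0.5832 + 1.0656 + 0.522 + 0.6264 + 1.073
 = 5.89

5.89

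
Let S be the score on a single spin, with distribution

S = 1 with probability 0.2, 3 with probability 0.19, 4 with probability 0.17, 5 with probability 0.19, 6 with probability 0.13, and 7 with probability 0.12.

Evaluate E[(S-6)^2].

E[(S-6)^2] = Σ (s-6)^2·P(S=s)
 = 25·0.2 + 9·0.19 + 4·0.17 + 1·0.19 + 0·0.13 + 1·0.12
 = 5 + 1.71 + 0.68 + 0.19 + 0 + 0.12
 = 7.7

7.7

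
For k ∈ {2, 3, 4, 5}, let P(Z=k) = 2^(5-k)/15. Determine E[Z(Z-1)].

5.6

E[Z(Z-1)] = Σ z(z-1)·P(Z=z)
 = 2·8/15 + 6·4/15 + 12·2/15 + 20·1/15
 = 16/15 + 8/5 + 8/5 + 4/3
 = 28/5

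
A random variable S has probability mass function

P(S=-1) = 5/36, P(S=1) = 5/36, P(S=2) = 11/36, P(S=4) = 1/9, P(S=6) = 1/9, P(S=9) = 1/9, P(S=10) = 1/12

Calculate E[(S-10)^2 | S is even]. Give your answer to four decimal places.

P(S is even) = 11/36 + 1/9 + 1/9 + 1/12 = 11/18.
E[(S-10)^2 | S is even] = [64·11/36 + 36·1/9 + 16·1/9 + 0·1/12] / (11/18)
 = 76/3 / (11/18)
 = 456/11

41.4545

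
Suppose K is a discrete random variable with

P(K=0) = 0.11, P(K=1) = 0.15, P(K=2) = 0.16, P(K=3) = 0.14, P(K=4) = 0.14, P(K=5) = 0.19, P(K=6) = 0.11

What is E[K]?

E[K] = Σ k·P(K=k)
 = 0·0.11 + 1·0.15 + 2·0.16 + 3·0.14 + 4·0.14 + 5·0.19 + 6·0.11
 = 0 + 0.15 + 0.32 + 0.42 + 0.56 + 0.95 + 0.66
 = 3.06

3.06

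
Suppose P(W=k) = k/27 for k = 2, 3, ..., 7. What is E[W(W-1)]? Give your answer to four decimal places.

E[W(W-1)] = Σ w(w-1)·P(W=w)
 = 2·2/27 + 6·1/9 + 12·4/27 + 20·5/27 + 30·2/9 + 42·7/27
 = 4/27 + 2/3 + 16/9 + 100/27 + 20/3 + 98/9
 = 644/27

23.8519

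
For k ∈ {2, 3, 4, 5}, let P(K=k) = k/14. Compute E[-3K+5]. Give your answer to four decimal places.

E[-3K+5] = Σ (-3k+5)·P(K=k)
 = (-1)·1/7 + (-4)·3/14 + (-7)·2/7 + (-10)·5/14
 = (-1/7) + (-6/7) + (-2) + (-25/7)
 = -46/7

-6.5714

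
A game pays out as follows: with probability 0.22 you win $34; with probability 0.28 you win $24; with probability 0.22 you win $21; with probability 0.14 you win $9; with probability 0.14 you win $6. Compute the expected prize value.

E[payout] = 34·0.22 + 24·0.28 + 21·0.22 + 9·0.14 + 6·0.14
 = 7.48 + 6.72 + 4.62 + 1.26 + 0.84
 = 20.92

20.92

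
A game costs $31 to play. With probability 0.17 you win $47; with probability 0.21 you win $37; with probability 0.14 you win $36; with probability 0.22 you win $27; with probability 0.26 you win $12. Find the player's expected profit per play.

-1.14

E[payout] = 47·0.17 + 37·0.21 + 36·0.14 + 27·0.22 + 12·0.26
 = 7.99 + 7.77 + 5.04 + 5.94 + 3.12
 = 29.86
Net = 29.86 - 31 = -1.14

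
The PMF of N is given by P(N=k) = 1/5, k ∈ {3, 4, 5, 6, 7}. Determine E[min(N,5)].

E[min(N,5)] = Σ min(n,5)·P(N=n)
 = 3·1/5 + 4·1/5 + 5·1/5 + 5·1/5 + 5·1/5
 = 3/5 + 4/5 + 1 + 1 + 1
 = 22/5

4.4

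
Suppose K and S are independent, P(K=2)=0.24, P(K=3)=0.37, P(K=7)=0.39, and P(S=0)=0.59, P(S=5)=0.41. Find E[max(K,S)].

E[max(K,S)] = Σ_k Σ_s max(k,s) · P(K=k)P(S=s)
 = 2·0.1416 + 5·0.0984 + 3·0.2183 + 5·0.1517 + 7·0.2301 + 7·0.1599
 = 0.2832 + 0.492 + 0.6549 + 0.7585 + 1.6107 + 1.1193
 = 4.9186

4.9186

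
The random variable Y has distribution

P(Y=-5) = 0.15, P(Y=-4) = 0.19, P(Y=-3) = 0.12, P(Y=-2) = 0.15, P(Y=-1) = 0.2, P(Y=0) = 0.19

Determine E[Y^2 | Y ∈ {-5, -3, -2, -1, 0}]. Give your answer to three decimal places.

6.951

P(Y ∈ {-5, -3, -2, -1, 0}) = 0.15 + 0.12 + 0.15 + 0.2 + 0.19 = 0.81.
E[Y^2 | Y ∈ {-5, -3, -2, -1, 0}] = [25·0.15 + 9·0.12 + 4·0.15 + 1·0.2 + 0·0.19] / 0.81
 = 5.63 / 0.81
 = 563/81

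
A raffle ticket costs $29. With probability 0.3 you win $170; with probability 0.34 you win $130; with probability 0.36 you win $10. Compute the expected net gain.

69.8

E[payout] = 170·0.3 + 130·0.34 + 10·0.36
 = 51 + 44.2 + 3.6
 = 98.8
Net = 98.8 - 29 = 69.8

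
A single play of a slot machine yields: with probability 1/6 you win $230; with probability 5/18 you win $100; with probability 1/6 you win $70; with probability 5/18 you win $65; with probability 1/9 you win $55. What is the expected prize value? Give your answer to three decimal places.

E[payout] = 230·1/6 + 100·5/18 + 70·1/6 + 65·5/18 + 55·1/9
 = 115/3 + 250/9 + 35/3 + 325/18 + 55/9
 = 1835/18

101.944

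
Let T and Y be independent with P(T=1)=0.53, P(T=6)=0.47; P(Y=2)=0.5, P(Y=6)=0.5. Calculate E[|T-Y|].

E[|T-Y|] = Σ_t Σ_y |t-y| · P(T=t)P(Y=y)
 = 1·0.265 + 5·0.265 + 4·0.235 + 0·0.235
 = 0.265 + 1.325 + 0.94 + 0
 = 2.53

2.53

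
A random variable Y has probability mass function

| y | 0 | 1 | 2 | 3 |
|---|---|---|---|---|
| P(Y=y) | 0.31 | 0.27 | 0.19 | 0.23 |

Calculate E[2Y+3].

5.68

E[2Y+3] = Σ (2y+3)·P(Y=y)
 = 3·0.31 + 5·0.27 + 7·0.19 + 9·0.23
 = 0.93 + 1.35 + 1.33 + 2.07
 = 5.68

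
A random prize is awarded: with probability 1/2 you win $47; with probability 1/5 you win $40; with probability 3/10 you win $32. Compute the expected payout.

41.1

E[payout] = 47·1/2 + 40·1/5 + 32·3/10
 = 47/2 + 8 + 48/5
 = 411/10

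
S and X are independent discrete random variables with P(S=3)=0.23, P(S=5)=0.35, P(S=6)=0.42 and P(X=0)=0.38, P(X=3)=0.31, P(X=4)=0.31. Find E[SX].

10.7632

E[SX] = Σ_s Σ_x sx · P(S=s)P(X=x)
 = 0·0.0874 + 9·0.0713 + 12·0.0713 + 0·0.133 + 15·0.1085 + 20·0.1085 + 0·0.1596 + 18·0.1302 + 24·0.1302
 = 0 + 0.6417 + 0.8556 + 0 + 1.6275 + 2.17 + 0 + 2.3436 + 3.1248
 = 10.7632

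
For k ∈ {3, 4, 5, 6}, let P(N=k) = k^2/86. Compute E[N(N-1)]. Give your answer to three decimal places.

21.233

E[N(N-1)] = Σ n(n-1)·P(N=n)
 = 6·9/86 + 12·8/43 + 20·25/86 + 30·18/43
 = 27/43 + 96/43 + 250/43 + 540/43
 = 913/43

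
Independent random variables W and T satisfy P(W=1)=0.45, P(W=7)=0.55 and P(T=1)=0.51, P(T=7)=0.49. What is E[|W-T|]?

E[|W-T|] = Σ_w Σ_t |w-t| · P(W=w)P(T=t)
 = 0·0.2295 + 6·0.2205 + 6·0.2805 + 0·0.2695
 = 0 + 1.323 + 1.683 + 0
 = 3.006

3.006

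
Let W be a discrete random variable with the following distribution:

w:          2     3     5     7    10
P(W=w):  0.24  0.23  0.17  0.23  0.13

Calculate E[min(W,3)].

E[min(W,3)] = Σ min(w,3)·P(W=w)
 = 2·0.24 + 3·0.23 + 3·0.17 + 3·0.23 + 3·0.13
 = 0.48 + 0.69 + 0.51 + 0.69 + 0.39
 = 2.76

2.76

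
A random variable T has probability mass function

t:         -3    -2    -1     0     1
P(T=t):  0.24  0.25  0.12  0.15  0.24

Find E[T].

E[T] = Σ t·P(T=t)
 = (-3)·0.24 + (-2)·0.25 + (-1)·0.12 + 0·0.15 + 1·0.24
 = (-0.72) + (-0.5) + (-0.12) + 0 + 0.24
 = -1.1

-1.1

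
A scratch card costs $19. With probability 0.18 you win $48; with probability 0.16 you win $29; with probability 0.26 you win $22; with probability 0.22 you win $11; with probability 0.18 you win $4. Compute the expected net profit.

E[payout] = 48·0.18 + 29·0.16 + 22·0.26 + 11·0.22 + 4·0.18
 = 8.64 + 4.64 + 5.72 + 2.42 + 0.72
 = 22.14
Net = 22.14 - 19 = 3.14

3.14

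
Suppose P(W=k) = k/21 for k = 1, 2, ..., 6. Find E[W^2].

21

E[W^2] = Σ w^2·P(W=w)
 = 1·1/21 + 4·2/21 + 9·1/7 + 16·4/21 + 25·5/21 + 36·2/7
 = 1/21 + 8/21 + 9/7 + 64/21 + 125/21 + 72/7
 = 21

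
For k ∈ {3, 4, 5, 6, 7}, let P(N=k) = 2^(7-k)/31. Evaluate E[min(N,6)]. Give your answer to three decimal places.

E[min(N,6)] = Σ min(n,6)·P(N=n)
 = 3·16/31 + 4·8/31 + 5·4/31 + 6·2/31 + 6·1/31
 = 48/31 + 32/31 + 20/31 + 12/31 + 6/31
 = 118/31

3.806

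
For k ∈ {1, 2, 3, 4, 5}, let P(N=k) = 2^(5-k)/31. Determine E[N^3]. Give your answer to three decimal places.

14.226

E[N^3] = Σ n^3·P(N=n)
 = 1·16/31 + 8·8/31 + 27·4/31 + 64·2/31 + 125·1/31
 = 16/31 + 64/31 + 108/31 + 128/31 + 125/31
 = 441/31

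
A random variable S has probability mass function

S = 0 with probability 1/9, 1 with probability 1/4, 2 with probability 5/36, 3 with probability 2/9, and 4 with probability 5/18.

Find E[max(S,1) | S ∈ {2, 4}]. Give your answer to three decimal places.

P(S ∈ {2, 4}) = 5/36 + 5/18 = 5/12.
E[max(S,1) | S ∈ {2, 4}] = [2·5/36 + 4·5/18] / (5/12)
 = 25/18 / (5/12)
 = 10/3

3.333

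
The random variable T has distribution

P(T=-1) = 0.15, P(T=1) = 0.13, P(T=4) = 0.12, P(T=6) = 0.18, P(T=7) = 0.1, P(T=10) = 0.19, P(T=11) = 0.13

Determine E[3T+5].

21.71

E[3T+5] = Σ (3t+5)·P(T=t)
 = 2·0.15 + 8·0.13 + 17·0.12 + 23·0.18 + 26·0.1 + 35·0.19 + 38·0.13
 = 0.3 + 1.04 + 2.04 + 4.14 + 2.6 + 6.65 + 4.94
 = 21.71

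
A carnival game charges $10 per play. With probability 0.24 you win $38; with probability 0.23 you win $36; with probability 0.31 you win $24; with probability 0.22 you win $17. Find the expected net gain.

18.58

E[payout] = 38·0.24 + 36·0.23 + 24·0.31 + 17·0.22
 = 9.12 + 8.28 + 7.44 + 3.74
 = 28.58
Net = 28.58 - 10 = 18.58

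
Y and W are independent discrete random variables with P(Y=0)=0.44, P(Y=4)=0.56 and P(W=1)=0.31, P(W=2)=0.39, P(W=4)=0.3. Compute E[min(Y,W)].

E[min(Y,W)] = Σ_y Σ_w min(y,w) · P(Y=y)P(W=w)
 = 0·0.1364 + 0·0.1716 + 0·0.132 + 1·0.1736 + 2·0.2184 + 4·0.168
 = 0 + 0 + 0 + 0.1736 + 0.4368 + 0.672
 = 1.2824

1.2824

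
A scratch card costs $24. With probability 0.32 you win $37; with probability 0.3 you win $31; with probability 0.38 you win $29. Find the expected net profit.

8.16

E[payout] = 37·0.32 + 31·0.3 + 29·0.38
 = 11.84 + 9.3 + 11.02
 = 32.16
Net = 32.16 - 24 = 8.16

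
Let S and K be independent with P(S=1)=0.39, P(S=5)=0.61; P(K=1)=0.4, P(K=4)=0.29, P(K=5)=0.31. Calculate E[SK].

E[SK] = Σ_s Σ_k sk · P(S=s)P(K=k)
 = 1·0.156 + 4·0.1131 + 5·0.1209 + 5·0.244 + 20·0.1769 + 25·0.1891
 = 0.156 + 0.4524 + 0.6045 + 1.22 + 3.538 + 4.7275
 = 10.6984

10.6984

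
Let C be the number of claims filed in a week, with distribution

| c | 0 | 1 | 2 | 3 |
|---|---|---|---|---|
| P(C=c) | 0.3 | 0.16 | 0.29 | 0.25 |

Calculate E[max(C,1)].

1.79

E[max(C,1)] = Σ max(c,1)·P(C=c)
 = 1·0.3 + 1·0.16 + 2·0.29 + 3·0.25
 = 0.3 + 0.16 + 0.58 + 0.75
 = 1.79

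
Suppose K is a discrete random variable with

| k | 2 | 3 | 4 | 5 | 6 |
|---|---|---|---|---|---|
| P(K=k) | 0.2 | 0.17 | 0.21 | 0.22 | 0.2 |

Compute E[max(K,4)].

E[max(K,4)] = Σ max(k,4)·P(K=k)
 = 4·0.2 + 4·0.17 + 4·0.21 + 5·0.22 + 6·0.2
 = 0.8 + 0.68 + 0.84 + 1.1 + 1.2
 = 4.62

4.62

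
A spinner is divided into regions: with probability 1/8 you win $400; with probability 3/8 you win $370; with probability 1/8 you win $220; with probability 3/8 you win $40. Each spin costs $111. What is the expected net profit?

120.25

E[payout] = 400·1/8 + 370·3/8 + 220·1/8 + 40·3/8
 = 50 + 555/4 + 55/2 + 15
 = 925/4
Net = 925/4 - 111 = 481/4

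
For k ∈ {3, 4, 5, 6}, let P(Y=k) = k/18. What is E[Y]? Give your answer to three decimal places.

E[Y] = Σ y·P(Y=y)
 = 3·1/6 + 4·2/9 + 5·5/18 + 6·1/3
 = 1/2 + 8/9 + 25/18 + 2
 = 43/9

4.778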